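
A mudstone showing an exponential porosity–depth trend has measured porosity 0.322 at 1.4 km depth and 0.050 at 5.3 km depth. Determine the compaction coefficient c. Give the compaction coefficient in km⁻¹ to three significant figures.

Athy: φ(Z) = φ₀ e^(−cZ) ⇒ φ₁/φ₂ = e^{c(Z₂−Z₁)} ⇒ c = ln(φ₁/φ₂)/(Z₂−Z₁)
c = ln(0.322/0.05) / (5.3 − 1.4) = ln(6.44) / 3.9 = 1.8625 / 3.9 = 0.4776 km⁻¹

0.478 km⁻¹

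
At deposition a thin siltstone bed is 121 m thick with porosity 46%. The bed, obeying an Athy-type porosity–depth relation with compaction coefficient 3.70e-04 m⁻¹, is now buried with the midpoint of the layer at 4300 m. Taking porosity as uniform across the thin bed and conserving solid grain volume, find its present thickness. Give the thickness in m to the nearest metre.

72 m

Working in km (1 km = 1000 m; k in km⁻¹ = k in m⁻¹ × 1000):
Porosity at 4.3 km: phi = 0.46·exp(−0.37×4.3) = 0.0937
Solid-volume conservation: h(1−phi) = h₀(1−phi₀) ⇒ h = h₀·(1−phi₀)/(1−phi)
h = 0.121 × (1 − 0.46)/(1 − 0.0937) = 0.121 × 0.5958 = 0.0721 km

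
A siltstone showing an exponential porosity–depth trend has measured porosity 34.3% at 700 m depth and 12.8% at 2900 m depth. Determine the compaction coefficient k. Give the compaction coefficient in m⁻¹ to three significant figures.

0.000448 m⁻¹

Working in km (1 km = 1000 m; k in km⁻¹ = k in m⁻¹ × 1000):
Athy: n(d) = n₀ e^(−kd) ⇒ n₁/n₂ = e^{k(d₂−d₁)} ⇒ k = ln(n₁/n₂)/(d₂−d₁)
k = ln(0.343/0.128) / (2.9 − 0.7) = ln(2.68) / 2.2 = 0.9857 / 2.2 = 0.448 km⁻¹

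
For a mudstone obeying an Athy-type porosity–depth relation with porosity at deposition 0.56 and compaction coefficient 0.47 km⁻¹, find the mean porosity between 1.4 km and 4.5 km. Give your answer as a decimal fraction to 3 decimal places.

0.153

⟨φ⟩ = (1/(Z₂−Z₁)) ∫ φ₀ e^(−kZ) dZ = φ₀·(e^(−k·Z₁) − e^(−k·Z₂)) / (k·(Z₂−Z₁))
e^(−0.47×1.4) = 0.5179; e^(−0.47×4.5) = 0.1206
⟨φ⟩ = 0.56 × (0.5179 − 0.1206) / (0.47 × 3.1) = 0.56 × 0.2727 = 0.1527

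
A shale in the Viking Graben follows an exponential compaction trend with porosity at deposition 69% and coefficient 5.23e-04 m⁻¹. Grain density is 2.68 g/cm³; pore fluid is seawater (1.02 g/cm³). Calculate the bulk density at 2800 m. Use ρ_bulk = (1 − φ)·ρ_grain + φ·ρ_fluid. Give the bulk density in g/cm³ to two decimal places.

2.42 g/cm³

Working in km (1 km = 1000 m; β in km⁻¹ = β in m⁻¹ × 1000):
Porosity at depth: n = 0.69·exp(−0.523×2.8) = 0.69×0.2312 = 0.1595
Bulk density: ρ_b = (1−n)ρ_g + n·ρ_f = 0.8405×2.68 + 0.1595×1.02
       = 2.252 + 0.163 = 2.415 g/cm³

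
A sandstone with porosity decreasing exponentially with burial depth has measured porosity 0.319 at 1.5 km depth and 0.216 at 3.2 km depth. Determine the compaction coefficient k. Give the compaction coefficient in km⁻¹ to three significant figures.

0.229 km⁻¹

Athy: phi(Z) = phi₀ e^(−kZ) ⇒ phi₁/phi₂ = e^{k(Z₂−Z₁)} ⇒ k = ln(phi₁/phi₂)/(Z₂−Z₁)
k = ln(0.319/0.216) / (3.2 − 1.5) = ln(1.477) / 1.7 = 0.3899 / 1.7 = 0.2294 km⁻¹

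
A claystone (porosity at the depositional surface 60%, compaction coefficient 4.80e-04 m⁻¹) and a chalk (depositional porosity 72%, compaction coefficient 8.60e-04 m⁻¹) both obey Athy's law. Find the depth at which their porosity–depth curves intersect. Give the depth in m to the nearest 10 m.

480 m

Working in km (1 km = 1000 m; k in km⁻¹ = k in m⁻¹ × 1000):
Set φ₀ₐ e^(−kₐZ) = φ₀ᵦ e^(−kᵦZ) ⇒ ln(φ₀ₐ/φ₀ᵦ) = (kₐ − kᵦ)·Z
Z = ln(0.6/0.72) / (0.48 − 0.86) = -0.1823 / -0.38 = 0.480 km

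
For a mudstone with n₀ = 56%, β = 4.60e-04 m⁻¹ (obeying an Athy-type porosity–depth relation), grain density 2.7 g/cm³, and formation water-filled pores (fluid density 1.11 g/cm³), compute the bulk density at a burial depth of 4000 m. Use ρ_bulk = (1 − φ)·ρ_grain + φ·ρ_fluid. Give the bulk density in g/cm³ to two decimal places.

Working in km (1 km = 1000 m; β in km⁻¹ = β in m⁻¹ × 1000):
Porosity at depth: n = 0.56·exp(−0.46×4) = 0.56×0.1588 = 0.0889
Bulk density: ρ_b = (1−n)ρ_g + n·ρ_f = 0.9111×2.7 + 0.0889×1.11
       = 2.460 + 0.099 = 2.559 g/cm³

2.56 g/cm³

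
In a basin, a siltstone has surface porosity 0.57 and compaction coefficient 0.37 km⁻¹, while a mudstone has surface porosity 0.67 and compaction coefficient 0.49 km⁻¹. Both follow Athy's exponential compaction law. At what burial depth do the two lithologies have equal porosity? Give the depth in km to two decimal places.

Set phi₀ₐ e^(−kₐz) = phi₀ᵦ e^(−kᵦz) ⇒ ln(phi₀ₐ/phi₀ᵦ) = (kₐ − kᵦ)·z
z = ln(0.57/0.67) / (0.37 − 0.49) = -0.1616 / -0.12 = 1.347 km

1.35 km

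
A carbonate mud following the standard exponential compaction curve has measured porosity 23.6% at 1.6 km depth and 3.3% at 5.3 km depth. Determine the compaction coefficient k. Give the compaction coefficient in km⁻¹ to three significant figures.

0.532 km⁻¹

Athy: φ(d) = φ₀ e^(−kd) ⇒ φ₁/φ₂ = e^{k(d₂−d₁)} ⇒ k = ln(φ₁/φ₂)/(d₂−d₁)
k = ln(0.236/0.033) / (5.3 − 1.6) = ln(7.152) / 3.7 = 1.9673 / 3.7 = 0.5317 km⁻¹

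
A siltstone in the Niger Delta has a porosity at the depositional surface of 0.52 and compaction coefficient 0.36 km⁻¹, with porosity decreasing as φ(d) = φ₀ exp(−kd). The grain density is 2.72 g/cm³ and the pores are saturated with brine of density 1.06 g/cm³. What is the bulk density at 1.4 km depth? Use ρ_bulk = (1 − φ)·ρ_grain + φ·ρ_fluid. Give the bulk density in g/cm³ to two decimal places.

Porosity at depth: φ = 0.52·exp(−0.36×1.4) = 0.52×0.6041 = 0.3141
Bulk density: ρ_b = (1−φ)ρ_g + φ·ρ_f = 0.6859×2.72 + 0.3141×1.06
       = 1.866 + 0.333 = 2.199 g/cm³

2.20 g/cm³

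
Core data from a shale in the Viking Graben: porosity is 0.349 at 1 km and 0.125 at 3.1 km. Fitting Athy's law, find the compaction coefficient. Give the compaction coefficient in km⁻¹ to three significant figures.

0.489 km⁻¹

Athy: phi(Z) = phi₀ e^(−kZ) ⇒ phi₁/phi₂ = e^{k(Z₂−Z₁)} ⇒ k = ln(phi₁/phi₂)/(Z₂−Z₁)
k = ln(0.349/0.125) / (3.1 − 1) = ln(2.792) / 2.1 = 1.0268 / 2.1 = 0.4889 km⁻¹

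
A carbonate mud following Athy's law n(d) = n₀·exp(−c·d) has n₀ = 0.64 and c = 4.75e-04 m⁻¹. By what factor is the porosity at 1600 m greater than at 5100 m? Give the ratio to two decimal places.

Working in km (1 km = 1000 m; c in km⁻¹ = c in m⁻¹ × 1000):
n(d₁)/n(d₂) = e^(−c·d₁)/e^(−c·d₂) = e^{c(d₂−d₁)}
= exp(0.475 × 3.5) = exp(1.662) = 5.2725

5.27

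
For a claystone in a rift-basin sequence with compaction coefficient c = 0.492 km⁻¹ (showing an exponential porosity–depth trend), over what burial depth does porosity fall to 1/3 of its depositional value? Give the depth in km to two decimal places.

φ/φ₀ = 1/3 ⇒ exp(−c·Z) = 1/3 ⇒ Z = ln(3) / c
Z = 1.0986 / 0.492 = 2.233 km

2.23 km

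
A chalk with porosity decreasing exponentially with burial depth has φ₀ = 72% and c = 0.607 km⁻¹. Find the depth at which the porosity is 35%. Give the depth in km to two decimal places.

Invert Athy's law: Z = ln(φ₀/φ) / c
Z = ln(0.72/0.35) / 0.607 = ln(2.057) / 0.607 = 0.7213 / 0.607 = 1.188 km

1.19 km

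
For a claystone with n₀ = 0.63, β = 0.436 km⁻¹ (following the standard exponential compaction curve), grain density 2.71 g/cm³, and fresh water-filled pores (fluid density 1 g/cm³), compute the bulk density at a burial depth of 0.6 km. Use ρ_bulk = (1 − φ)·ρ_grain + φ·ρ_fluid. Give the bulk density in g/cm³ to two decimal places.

1.88 g/cm³

Porosity at depth: n = 0.63·exp(−0.436×0.6) = 0.63×0.7698 = 0.4850
Bulk density: ρ_b = (1−n)ρ_g + n·ρ_f = 0.5150×2.71 + 0.4850×1
       = 1.396 + 0.485 = 1.881 g/cm³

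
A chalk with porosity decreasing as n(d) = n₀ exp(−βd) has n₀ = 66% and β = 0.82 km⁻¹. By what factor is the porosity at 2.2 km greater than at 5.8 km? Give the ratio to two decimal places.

19.14

n(d₁)/n(d₂) = e^(−β·d₁)/e^(−β·d₂) = e^{β(d₂−d₁)}
= exp(0.82 × 3.6) = exp(2.952) = 19.1442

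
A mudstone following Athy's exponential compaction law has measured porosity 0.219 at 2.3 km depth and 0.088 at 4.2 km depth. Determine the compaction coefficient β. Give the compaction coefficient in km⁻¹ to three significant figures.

0.480 km⁻¹

Athy: φ(d) = φ₀ e^(−βd) ⇒ φ₁/φ₂ = e^{β(d₂−d₁)} ⇒ β = ln(φ₁/φ₂)/(d₂−d₁)
β = ln(0.219/0.088) / (4.2 − 2.3) = ln(2.489) / 1.9 = 0.9117 / 1.9 = 0.4799 km⁻¹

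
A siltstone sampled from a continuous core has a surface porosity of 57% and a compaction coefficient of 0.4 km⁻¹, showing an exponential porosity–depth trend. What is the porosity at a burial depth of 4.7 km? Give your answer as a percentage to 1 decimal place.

8.7%

n = n₀·exp(−c·d) = 0.57 × exp(−0.4 × 4.7) = 0.57 × exp(−1.88)
  = 0.57 × 0.1526 = 0.0870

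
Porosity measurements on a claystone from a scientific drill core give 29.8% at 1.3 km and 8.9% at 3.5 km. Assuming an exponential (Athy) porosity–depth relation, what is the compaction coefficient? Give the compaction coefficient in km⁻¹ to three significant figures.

Athy: n(d) = n₀ e^(−βd) ⇒ n₁/n₂ = e^{β(d₂−d₁)} ⇒ β = ln(n₁/n₂)/(d₂−d₁)
β = ln(0.298/0.089) / (3.5 − 1.3) = ln(3.348) / 2.2 = 1.2085 / 2.2 = 0.5493 km⁻¹

0.549 km⁻¹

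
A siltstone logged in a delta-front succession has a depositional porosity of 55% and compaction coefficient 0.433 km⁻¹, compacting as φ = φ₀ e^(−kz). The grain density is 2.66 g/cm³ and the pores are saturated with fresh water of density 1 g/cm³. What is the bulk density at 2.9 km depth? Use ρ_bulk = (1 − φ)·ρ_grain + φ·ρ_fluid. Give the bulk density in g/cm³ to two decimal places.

2.40 g/cm³

Porosity at depth: φ = 0.55·exp(−0.433×2.9) = 0.55×0.2849 = 0.1567
Bulk density: ρ_b = (1−φ)ρ_g + φ·ρ_f = 0.8433×2.66 + 0.1567×1
       = 2.243 + 0.157 = 2.400 g/cm³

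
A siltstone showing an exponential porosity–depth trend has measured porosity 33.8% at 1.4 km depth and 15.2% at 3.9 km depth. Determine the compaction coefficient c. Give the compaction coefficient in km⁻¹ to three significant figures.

0.320 km⁻¹

Athy: n(d) = n₀ e^(−cd) ⇒ n₁/n₂ = e^{c(d₂−d₁)} ⇒ c = ln(n₁/n₂)/(d₂−d₁)
c = ln(0.338/0.152) / (3.9 − 1.4) = ln(2.224) / 2.5 = 0.7992 / 2.5 = 0.3197 km⁻¹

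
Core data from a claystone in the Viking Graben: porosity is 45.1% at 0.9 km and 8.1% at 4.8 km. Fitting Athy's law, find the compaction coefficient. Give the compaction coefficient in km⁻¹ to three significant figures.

Athy: φ(d) = φ₀ e^(−βd) ⇒ φ₁/φ₂ = e^{β(d₂−d₁)} ⇒ β = ln(φ₁/φ₂)/(d₂−d₁)
β = ln(0.451/0.081) / (4.8 − 0.9) = ln(5.568) / 3.9 = 1.7170 / 3.9 = 0.4403 km⁻¹

0.440 km⁻¹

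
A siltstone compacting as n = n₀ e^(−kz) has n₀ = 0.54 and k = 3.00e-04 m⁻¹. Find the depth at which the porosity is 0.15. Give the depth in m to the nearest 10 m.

Working in km (1 km = 1000 m; k in km⁻¹ = k in m⁻¹ × 1000):
Invert Athy's law: z = ln(n₀/n) / k
z = ln(0.54/0.15) / 0.3 = ln(3.6) / 0.3 = 1.2809 / 0.3 = 4.270 km

4270 m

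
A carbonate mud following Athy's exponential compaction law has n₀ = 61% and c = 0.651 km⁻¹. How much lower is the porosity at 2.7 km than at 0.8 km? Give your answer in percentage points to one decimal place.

25.7 percentage points

n(0.8) = 0.61·e^(−0.651×0.8) = 0.3624
n(2.7) = 0.61·e^(−0.651×2.7) = 0.1052
Δn = 0.3624 − 0.1052 = 0.2572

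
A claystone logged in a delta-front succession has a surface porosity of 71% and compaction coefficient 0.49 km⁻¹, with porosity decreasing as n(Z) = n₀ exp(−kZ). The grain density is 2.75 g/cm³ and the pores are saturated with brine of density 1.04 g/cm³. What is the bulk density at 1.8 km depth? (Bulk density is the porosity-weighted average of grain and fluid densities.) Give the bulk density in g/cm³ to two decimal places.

Porosity at depth: n = 0.71·exp(−0.49×1.8) = 0.71×0.4140 = 0.2939
Bulk density: ρ_b = (1−n)ρ_g + n·ρ_f = 0.7061×2.75 + 0.2939×1.04
       = 1.942 + 0.306 = 2.247 g/cm³

2.25 g/cm³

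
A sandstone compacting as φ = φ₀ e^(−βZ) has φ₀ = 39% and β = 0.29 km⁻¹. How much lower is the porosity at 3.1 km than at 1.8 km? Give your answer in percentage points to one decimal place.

φ(1.8) = 0.39·e^(−0.29×1.8) = 0.2314
φ(3.1) = 0.39·e^(−0.29×3.1) = 0.1587
Δφ = 0.2314 − 0.1587 = 0.0727

7.3 percentage points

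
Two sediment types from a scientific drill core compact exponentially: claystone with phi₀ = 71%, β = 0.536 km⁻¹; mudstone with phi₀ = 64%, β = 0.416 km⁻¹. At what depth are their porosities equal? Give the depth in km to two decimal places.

Set phi₀ₐ e^(−βₐZ) = phi₀ᵦ e^(−βᵦZ) ⇒ ln(phi₀ₐ/phi₀ᵦ) = (βₐ − βᵦ)·Z
Z = ln(0.71/0.64) / (0.536 − 0.416) = 0.1038 / 0.12 = 0.865 km

0.86 km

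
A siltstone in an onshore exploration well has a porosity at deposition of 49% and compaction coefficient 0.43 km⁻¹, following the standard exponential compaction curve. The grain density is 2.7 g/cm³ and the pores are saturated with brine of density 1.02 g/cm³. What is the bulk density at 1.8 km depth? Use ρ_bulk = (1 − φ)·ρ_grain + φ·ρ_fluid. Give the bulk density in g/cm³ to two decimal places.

Porosity at depth: φ = 0.49·exp(−0.43×1.8) = 0.49×0.4612 = 0.2260
Bulk density: ρ_b = (1−φ)ρ_g + φ·ρ_f = 0.7740×2.7 + 0.2260×1.02
       = 2.090 + 0.230 = 2.320 g/cm³

2.32 g/cm³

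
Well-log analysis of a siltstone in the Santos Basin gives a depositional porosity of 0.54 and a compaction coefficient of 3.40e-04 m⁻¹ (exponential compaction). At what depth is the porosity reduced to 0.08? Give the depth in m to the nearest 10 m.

Working in km (1 km = 1000 m; β in km⁻¹ = β in m⁻¹ × 1000):
Invert Athy's law: Z = ln(φ₀/φ) / β
Z = ln(0.54/0.08) / 0.34 = ln(6.75) / 0.34 = 1.9095 / 0.34 = 5.616 km

5620 m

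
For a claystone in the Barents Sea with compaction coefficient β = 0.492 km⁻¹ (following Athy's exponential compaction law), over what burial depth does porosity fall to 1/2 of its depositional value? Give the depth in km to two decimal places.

1.41 km

φ/φ₀ = 1/2 ⇒ exp(−β·z) = 1/2 ⇒ z = ln(2) / β
z = 0.6931 / 0.492 = 1.409 km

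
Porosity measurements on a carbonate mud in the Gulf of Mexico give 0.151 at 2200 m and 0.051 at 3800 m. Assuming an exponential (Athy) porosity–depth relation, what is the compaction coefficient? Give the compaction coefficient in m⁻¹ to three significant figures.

0.000678 m⁻¹

Working in km (1 km = 1000 m; c in km⁻¹ = c in m⁻¹ × 1000):
Athy: phi(Z) = phi₀ e^(−cZ) ⇒ phi₁/phi₂ = e^{c(Z₂−Z₁)} ⇒ c = ln(phi₁/phi₂)/(Z₂−Z₁)
c = ln(0.151/0.051) / (3.8 − 2.2) = ln(2.961) / 1.6 = 1.0855 / 1.6 = 0.6784 km⁻¹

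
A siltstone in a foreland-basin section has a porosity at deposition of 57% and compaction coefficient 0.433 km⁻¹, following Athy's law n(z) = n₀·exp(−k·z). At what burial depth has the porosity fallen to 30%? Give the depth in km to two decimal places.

1.48 km

Invert Athy's law: z = ln(n₀/n) / k
z = ln(0.57/0.3) / 0.433 = ln(1.9) / 0.433 = 0.6419 / 0.433 = 1.482 km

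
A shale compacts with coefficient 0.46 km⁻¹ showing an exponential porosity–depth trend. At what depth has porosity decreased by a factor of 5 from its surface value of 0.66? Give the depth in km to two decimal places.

phi/phi₀ = 1/5 ⇒ exp(−c·z) = 1/5 ⇒ z = ln(5) / c
z = 1.6094 / 0.46 = 3.499 km

3.50 km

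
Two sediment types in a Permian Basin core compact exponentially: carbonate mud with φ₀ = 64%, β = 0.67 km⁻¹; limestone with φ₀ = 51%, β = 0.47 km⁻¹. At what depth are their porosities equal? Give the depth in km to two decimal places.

1.14 km

Set φ₀ₐ e^(−βₐZ) = φ₀ᵦ e^(−βᵦZ) ⇒ ln(φ₀ₐ/φ₀ᵦ) = (βₐ − βᵦ)·Z
Z = ln(0.64/0.51) / (0.67 − 0.47) = 0.2271 / 0.2 = 1.135 km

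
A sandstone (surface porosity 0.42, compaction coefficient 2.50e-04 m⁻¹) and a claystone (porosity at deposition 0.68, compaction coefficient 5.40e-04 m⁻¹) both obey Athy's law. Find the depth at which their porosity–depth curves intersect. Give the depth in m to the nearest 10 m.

1660 m

Working in km (1 km = 1000 m; β in km⁻¹ = β in m⁻¹ × 1000):
Set n₀ₐ e^(−βₐZ) = n₀ᵦ e^(−βᵦZ) ⇒ ln(n₀ₐ/n₀ᵦ) = (βₐ − βᵦ)·Z
Z = ln(0.42/0.68) / (0.25 − 0.54) = -0.4818 / -0.29 = 1.662 km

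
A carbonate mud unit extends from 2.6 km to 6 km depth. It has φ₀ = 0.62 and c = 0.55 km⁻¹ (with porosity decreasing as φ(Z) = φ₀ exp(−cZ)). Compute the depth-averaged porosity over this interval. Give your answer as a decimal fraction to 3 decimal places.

⟨φ⟩ = (1/(Z₂−Z₁)) ∫ φ₀ e^(−cZ) dZ = φ₀·(e^(−c·Z₁) − e^(−c·Z₂)) / (c·(Z₂−Z₁))
e^(−0.55×2.6) = 0.2393; e^(−0.55×6) = 0.0369
⟨φ⟩ = 0.62 × (0.2393 − 0.0369) / (0.55 × 3.4) = 0.62 × 0.1082 = 0.0671

0.067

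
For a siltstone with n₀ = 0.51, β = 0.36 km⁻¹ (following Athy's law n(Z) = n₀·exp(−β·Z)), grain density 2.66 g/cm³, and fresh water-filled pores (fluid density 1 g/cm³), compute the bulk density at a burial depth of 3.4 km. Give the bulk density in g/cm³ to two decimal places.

Porosity at depth: n = 0.51·exp(−0.36×3.4) = 0.51×0.2941 = 0.1500
Bulk density: ρ_b = (1−n)ρ_g + n·ρ_f = 0.8500×2.66 + 0.1500×1
       = 2.261 + 0.150 = 2.411 g/cm³

2.41 g/cm³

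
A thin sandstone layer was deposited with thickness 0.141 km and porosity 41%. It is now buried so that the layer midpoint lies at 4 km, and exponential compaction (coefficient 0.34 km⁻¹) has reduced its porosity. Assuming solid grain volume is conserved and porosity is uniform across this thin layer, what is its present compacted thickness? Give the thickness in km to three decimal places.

0.093 km

Porosity at 4 km: n = 0.41·exp(−0.34×4) = 0.1052
Solid-volume conservation: h(1−n) = h₀(1−n₀) ⇒ h = h₀·(1−n₀)/(1−n)
h = 0.141 × (1 − 0.41)/(1 − 0.1052) = 0.141 × 0.6594 = 0.0930 km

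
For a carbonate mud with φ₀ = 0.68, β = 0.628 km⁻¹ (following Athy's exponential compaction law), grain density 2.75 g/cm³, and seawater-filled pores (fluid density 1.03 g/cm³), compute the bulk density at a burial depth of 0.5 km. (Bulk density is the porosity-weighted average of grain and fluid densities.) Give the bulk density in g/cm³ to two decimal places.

1.90 g/cm³

Porosity at depth: φ = 0.68·exp(−0.628×0.5) = 0.68×0.7305 = 0.4968
Bulk density: ρ_b = (1−φ)ρ_g + φ·ρ_f = 0.5032×2.75 + 0.4968×1.03
       = 1.384 + 0.512 = 1.896 g/cm³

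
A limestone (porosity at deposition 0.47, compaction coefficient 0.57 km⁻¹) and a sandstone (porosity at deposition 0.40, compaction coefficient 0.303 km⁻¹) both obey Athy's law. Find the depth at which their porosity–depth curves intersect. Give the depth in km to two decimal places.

Set n₀ₐ e^(−kₐd) = n₀ᵦ e^(−kᵦd) ⇒ ln(n₀ₐ/n₀ᵦ) = (kₐ − kᵦ)·d
d = ln(0.47/0.4) / (0.57 − 0.303) = 0.1613 / 0.267 = 0.604 km

0.60 km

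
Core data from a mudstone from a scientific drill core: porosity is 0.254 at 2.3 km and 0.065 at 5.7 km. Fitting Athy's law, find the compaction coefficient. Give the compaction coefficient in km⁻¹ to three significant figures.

0.401 km⁻¹

Athy: n(d) = n₀ e^(−cd) ⇒ n₁/n₂ = e^{c(d₂−d₁)} ⇒ c = ln(n₁/n₂)/(d₂−d₁)
c = ln(0.254/0.065) / (5.7 − 2.3) = ln(3.908) / 3.4 = 1.3629 / 3.4 = 0.4009 km⁻¹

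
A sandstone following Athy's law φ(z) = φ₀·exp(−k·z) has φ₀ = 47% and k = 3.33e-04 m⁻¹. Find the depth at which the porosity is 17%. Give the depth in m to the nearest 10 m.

Working in km (1 km = 1000 m; k in km⁻¹ = k in m⁻¹ × 1000):
Invert Athy's law: z = ln(φ₀/φ) / k
z = ln(0.47/0.17) / 0.333 = ln(2.765) / 0.333 = 1.0169 / 0.333 = 3.054 km

3050 m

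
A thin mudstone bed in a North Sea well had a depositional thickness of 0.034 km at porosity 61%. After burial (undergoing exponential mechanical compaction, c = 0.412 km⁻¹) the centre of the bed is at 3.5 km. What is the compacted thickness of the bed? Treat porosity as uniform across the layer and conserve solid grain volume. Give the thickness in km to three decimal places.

Porosity at 3.5 km: phi = 0.61·exp(−0.412×3.5) = 0.1442
Solid-volume conservation: h(1−phi) = h₀(1−phi₀) ⇒ h = h₀·(1−phi₀)/(1−phi)
h = 0.034 × (1 − 0.61)/(1 − 0.1442) = 0.034 × 0.4557 = 0.0155 km

0.015 km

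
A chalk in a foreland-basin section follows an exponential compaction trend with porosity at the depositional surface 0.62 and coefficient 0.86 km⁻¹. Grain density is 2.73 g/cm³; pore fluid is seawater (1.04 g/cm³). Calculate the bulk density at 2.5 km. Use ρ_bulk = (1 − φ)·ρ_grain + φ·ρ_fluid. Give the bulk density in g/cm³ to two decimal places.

Porosity at depth: φ = 0.62·exp(−0.86×2.5) = 0.62×0.1165 = 0.0722
Bulk density: ρ_b = (1−φ)ρ_g + φ·ρ_f = 0.9278×2.73 + 0.0722×1.04
       = 2.533 + 0.075 = 2.608 g/cm³

2.61 g/cm³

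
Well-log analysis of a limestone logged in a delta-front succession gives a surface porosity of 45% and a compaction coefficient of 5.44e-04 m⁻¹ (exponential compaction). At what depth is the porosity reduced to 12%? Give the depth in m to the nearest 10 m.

Working in km (1 km = 1000 m; β in km⁻¹ = β in m⁻¹ × 1000):
Invert Athy's law: d = ln(phi₀/phi) / β
d = ln(0.45/0.12) / 0.544 = ln(3.75) / 0.544 = 1.3218 / 0.544 = 2.430 km

2430 m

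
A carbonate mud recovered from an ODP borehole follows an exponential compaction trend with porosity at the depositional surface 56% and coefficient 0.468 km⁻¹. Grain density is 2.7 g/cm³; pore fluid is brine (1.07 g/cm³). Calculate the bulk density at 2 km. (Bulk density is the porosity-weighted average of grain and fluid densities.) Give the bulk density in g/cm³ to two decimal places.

2.34 g/cm³

Porosity at depth: n = 0.56·exp(−0.468×2) = 0.56×0.3922 = 0.2196
Bulk density: ρ_b = (1−n)ρ_g + n·ρ_f = 0.7804×2.7 + 0.2196×1.07
       = 2.107 + 0.235 = 2.342 g/cm³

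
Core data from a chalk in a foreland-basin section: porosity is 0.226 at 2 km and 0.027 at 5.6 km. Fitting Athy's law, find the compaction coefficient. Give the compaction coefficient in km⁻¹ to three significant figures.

0.590 km⁻¹

Athy: φ(z) = φ₀ e^(−βz) ⇒ φ₁/φ₂ = e^{β(z₂−z₁)} ⇒ β = ln(φ₁/φ₂)/(z₂−z₁)
β = ln(0.226/0.027) / (5.6 − 2) = ln(8.37) / 3.6 = 2.1247 / 3.6 = 0.5902 km⁻¹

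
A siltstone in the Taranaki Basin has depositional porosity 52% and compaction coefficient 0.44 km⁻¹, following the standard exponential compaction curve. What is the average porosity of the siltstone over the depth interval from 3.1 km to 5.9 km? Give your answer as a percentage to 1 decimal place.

7.6%

⟨n⟩ = (1/(Z₂−Z₁)) ∫ n₀ e^(−kZ) dZ = n₀·(e^(−k·Z₁) − e^(−k·Z₂)) / (k·(Z₂−Z₁))
e^(−0.44×3.1) = 0.2556; e^(−0.44×5.9) = 0.0746
⟨n⟩ = 0.52 × (0.2556 − 0.0746) / (0.44 × 2.8) = 0.52 × 0.1470 = 0.0764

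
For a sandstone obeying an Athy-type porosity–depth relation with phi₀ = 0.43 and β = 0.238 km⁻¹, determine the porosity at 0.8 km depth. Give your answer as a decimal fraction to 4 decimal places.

0.3555

phi = phi₀·exp(−β·Z) = 0.43 × exp(−0.238 × 0.8) = 0.43 × exp(−0.1904)
  = 0.43 × 0.8266 = 0.3555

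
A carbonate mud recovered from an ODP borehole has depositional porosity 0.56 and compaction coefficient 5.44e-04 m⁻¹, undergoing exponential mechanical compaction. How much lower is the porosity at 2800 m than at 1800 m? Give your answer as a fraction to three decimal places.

Working in km (1 km = 1000 m; β in km⁻¹ = β in m⁻¹ × 1000):
phi(1.8) = 0.56·e^(−0.544×1.8) = 0.2103
phi(2.8) = 0.56·e^(−0.544×2.8) = 0.1221
Δphi = 0.2103 − 0.1221 = 0.0883

0.088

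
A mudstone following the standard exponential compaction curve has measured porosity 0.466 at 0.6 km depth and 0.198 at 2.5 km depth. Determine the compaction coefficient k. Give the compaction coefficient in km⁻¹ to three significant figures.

Athy: n(d) = n₀ e^(−kd) ⇒ n₁/n₂ = e^{k(d₂−d₁)} ⇒ k = ln(n₁/n₂)/(d₂−d₁)
k = ln(0.466/0.198) / (2.5 − 0.6) = ln(2.354) / 1.9 = 0.8559 / 1.9 = 0.4505 km⁻¹

0.450 km⁻¹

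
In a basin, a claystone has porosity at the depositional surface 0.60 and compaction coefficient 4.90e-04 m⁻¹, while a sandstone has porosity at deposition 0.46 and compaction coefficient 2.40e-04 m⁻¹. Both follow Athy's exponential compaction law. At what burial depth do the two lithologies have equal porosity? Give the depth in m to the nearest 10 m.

1060 m

Working in km (1 km = 1000 m; c in km⁻¹ = c in m⁻¹ × 1000):
Set φ₀ₐ e^(−cₐd) = φ₀ᵦ e^(−cᵦd) ⇒ ln(φ₀ₐ/φ₀ᵦ) = (cₐ − cᵦ)·d
d = ln(0.6/0.46) / (0.49 − 0.24) = 0.2657 / 0.25 = 1.063 km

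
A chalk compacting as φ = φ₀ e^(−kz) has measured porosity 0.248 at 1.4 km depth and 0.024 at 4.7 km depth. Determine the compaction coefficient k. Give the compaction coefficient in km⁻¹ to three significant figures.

0.708 km⁻¹

Athy: φ(z) = φ₀ e^(−kz) ⇒ φ₁/φ₂ = e^{k(z₂−z₁)} ⇒ k = ln(φ₁/φ₂)/(z₂−z₁)
k = ln(0.248/0.024) / (4.7 − 1.4) = ln(10.33) / 3.3 = 2.3354 / 3.3 = 0.7077 km⁻¹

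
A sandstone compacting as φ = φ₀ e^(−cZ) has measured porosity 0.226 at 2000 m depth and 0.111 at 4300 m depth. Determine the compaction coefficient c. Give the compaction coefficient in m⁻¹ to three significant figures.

0.000309 m⁻¹

Working in km (1 km = 1000 m; c in km⁻¹ = c in m⁻¹ × 1000):
Athy: φ(Z) = φ₀ e^(−cZ) ⇒ φ₁/φ₂ = e^{c(Z₂−Z₁)} ⇒ c = ln(φ₁/φ₂)/(Z₂−Z₁)
c = ln(0.226/0.111) / (4.3 − 2) = ln(2.036) / 2.3 = 0.7110 / 2.3 = 0.3091 km⁻¹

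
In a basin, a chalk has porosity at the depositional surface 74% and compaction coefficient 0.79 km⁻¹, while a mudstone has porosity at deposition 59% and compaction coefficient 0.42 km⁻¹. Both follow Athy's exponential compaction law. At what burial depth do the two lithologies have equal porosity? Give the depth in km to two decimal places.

0.61 km

Set n₀ₐ e^(−βₐd) = n₀ᵦ e^(−βᵦd) ⇒ ln(n₀ₐ/n₀ᵦ) = (βₐ − βᵦ)·d
d = ln(0.74/0.59) / (0.79 − 0.42) = 0.2265 / 0.37 = 0.612 km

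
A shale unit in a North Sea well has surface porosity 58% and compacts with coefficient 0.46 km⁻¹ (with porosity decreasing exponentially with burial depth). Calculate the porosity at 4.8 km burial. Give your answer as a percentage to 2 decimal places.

6.38%

phi = phi₀·exp(−c·z) = 0.58 × exp(−0.46 × 4.8) = 0.58 × exp(−2.208)
  = 0.58 × 0.1099 = 0.0638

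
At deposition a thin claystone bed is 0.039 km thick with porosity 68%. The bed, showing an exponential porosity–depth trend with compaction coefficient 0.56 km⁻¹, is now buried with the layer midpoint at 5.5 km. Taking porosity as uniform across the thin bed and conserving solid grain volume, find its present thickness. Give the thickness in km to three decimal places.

Porosity at 5.5 km: n = 0.68·exp(−0.56×5.5) = 0.0313
Solid-volume conservation: h(1−n) = h₀(1−n₀) ⇒ h = h₀·(1−n₀)/(1−n)
h = 0.039 × (1 − 0.68)/(1 − 0.0313) = 0.039 × 0.3303 = 0.0129 km

0.013 km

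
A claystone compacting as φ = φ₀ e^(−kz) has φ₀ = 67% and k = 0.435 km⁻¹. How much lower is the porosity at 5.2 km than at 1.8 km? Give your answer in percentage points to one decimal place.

φ(1.8) = 0.67·e^(−0.435×1.8) = 0.3062
φ(5.2) = 0.67·e^(−0.435×5.2) = 0.0698
Δφ = 0.3062 − 0.0698 = 0.2364

23.6 percentage points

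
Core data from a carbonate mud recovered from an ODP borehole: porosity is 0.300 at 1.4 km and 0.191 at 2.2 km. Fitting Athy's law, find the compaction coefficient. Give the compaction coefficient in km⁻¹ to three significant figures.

0.564 km⁻¹

Athy: φ(Z) = φ₀ e^(−cZ) ⇒ φ₁/φ₂ = e^{c(Z₂−Z₁)} ⇒ c = ln(φ₁/φ₂)/(Z₂−Z₁)
c = ln(0.3/0.191) / (2.2 − 1.4) = ln(1.571) / 0.8 = 0.4515 / 0.8 = 0.5644 km⁻¹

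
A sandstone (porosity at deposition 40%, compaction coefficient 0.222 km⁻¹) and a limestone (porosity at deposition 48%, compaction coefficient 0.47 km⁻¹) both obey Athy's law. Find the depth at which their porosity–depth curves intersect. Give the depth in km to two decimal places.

0.74 km

Set n₀ₐ e^(−kₐZ) = n₀ᵦ e^(−kᵦZ) ⇒ ln(n₀ₐ/n₀ᵦ) = (kₐ − kᵦ)·Z
Z = ln(0.4/0.48) / (0.222 − 0.47) = -0.1823 / -0.248 = 0.735 km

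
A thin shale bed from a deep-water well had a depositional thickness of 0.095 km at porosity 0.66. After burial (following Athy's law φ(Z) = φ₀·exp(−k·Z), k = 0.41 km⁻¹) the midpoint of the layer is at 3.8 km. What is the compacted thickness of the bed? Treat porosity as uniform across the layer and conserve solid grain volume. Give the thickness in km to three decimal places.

Porosity at 3.8 km: φ = 0.66·exp(−0.41×3.8) = 0.1390
Solid-volume conservation: h(1−φ) = h₀(1−φ₀) ⇒ h = h₀·(1−φ₀)/(1−φ)
h = 0.095 × (1 − 0.66)/(1 − 0.1390) = 0.095 × 0.3949 = 0.0375 km

0.038 km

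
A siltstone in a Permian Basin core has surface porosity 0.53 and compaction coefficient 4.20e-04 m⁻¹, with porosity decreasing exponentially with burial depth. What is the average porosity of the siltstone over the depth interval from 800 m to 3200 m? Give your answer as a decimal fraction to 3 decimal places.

0.239

Working in km (1 km = 1000 m; β in km⁻¹ = β in m⁻¹ × 1000):
⟨phi⟩ = (1/(d₂−d₁)) ∫ phi₀ e^(−βd) dd = phi₀·(e^(−β·d₁) − e^(−β·d₂)) / (β·(d₂−d₁))
e^(−0.42×0.8) = 0.7146; e^(−0.42×3.2) = 0.2608
⟨phi⟩ = 0.53 × (0.7146 − 0.2608) / (0.42 × 2.4) = 0.53 × 0.4502 = 0.2386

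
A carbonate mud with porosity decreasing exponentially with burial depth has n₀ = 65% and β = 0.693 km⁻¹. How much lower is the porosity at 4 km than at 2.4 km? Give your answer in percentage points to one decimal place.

n(2.4) = 0.65·e^(−0.693×2.4) = 0.1232
n(4) = 0.65·e^(−0.693×4) = 0.0406
Δn = 0.1232 − 0.0406 = 0.0825

8.3 percentage points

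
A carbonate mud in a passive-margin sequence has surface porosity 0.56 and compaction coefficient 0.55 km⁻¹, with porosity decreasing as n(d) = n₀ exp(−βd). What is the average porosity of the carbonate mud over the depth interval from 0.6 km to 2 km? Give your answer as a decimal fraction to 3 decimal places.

⟨n⟩ = (1/(d₂−d₁)) ∫ n₀ e^(−βd) dd = n₀·(e^(−β·d₁) − e^(−β·d₂)) / (β·(d₂−d₁))
e^(−0.55×0.6) = 0.7189; e^(−0.55×2) = 0.3329
⟨n⟩ = 0.56 × (0.7189 − 0.3329) / (0.55 × 1.4) = 0.56 × 0.5014 = 0.2808

0.281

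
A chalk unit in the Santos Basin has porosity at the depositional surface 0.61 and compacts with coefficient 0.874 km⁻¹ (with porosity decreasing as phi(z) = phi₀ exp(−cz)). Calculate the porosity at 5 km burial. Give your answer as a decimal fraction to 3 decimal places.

phi = phi₀·exp(−c·z) = 0.61 × exp(−0.874 × 5) = 0.61 × exp(−4.37)
  = 0.61 × 0.0127 = 0.0077

0.008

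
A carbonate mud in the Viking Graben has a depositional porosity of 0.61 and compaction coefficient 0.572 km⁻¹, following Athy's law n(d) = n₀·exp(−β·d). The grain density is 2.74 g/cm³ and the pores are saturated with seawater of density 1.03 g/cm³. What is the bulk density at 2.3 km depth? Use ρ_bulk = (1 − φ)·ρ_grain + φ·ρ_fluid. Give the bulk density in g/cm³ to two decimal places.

Porosity at depth: n = 0.61·exp(−0.572×2.3) = 0.61×0.2683 = 0.1637
Bulk density: ρ_b = (1−n)ρ_g + n·ρ_f = 0.8363×2.74 + 0.1637×1.03
       = 2.292 + 0.169 = 2.460 g/cm³

2.46 g/cm³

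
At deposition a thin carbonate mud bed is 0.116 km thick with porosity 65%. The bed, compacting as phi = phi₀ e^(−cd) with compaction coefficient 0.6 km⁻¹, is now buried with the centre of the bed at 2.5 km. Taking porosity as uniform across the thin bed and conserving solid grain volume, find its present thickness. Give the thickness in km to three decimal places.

0.047 km

Porosity at 2.5 km: phi = 0.65·exp(−0.6×2.5) = 0.1450
Solid-volume conservation: h(1−phi) = h₀(1−phi₀) ⇒ h = h₀·(1−phi₀)/(1−phi)
h = 0.116 × (1 − 0.65)/(1 − 0.1450) = 0.116 × 0.4094 = 0.0475 km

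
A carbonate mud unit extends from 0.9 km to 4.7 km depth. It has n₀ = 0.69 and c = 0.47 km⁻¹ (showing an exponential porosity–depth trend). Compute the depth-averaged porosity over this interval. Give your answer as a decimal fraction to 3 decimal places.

⟨n⟩ = (1/(z₂−z₁)) ∫ n₀ e^(−cz) dz = n₀·(e^(−c·z₁) − e^(−c·z₂)) / (c·(z₂−z₁))
e^(−0.47×0.9) = 0.6551; e^(−0.47×4.7) = 0.1098
⟨n⟩ = 0.69 × (0.6551 − 0.1098) / (0.47 × 3.8) = 0.69 × 0.3053 = 0.2107

0.211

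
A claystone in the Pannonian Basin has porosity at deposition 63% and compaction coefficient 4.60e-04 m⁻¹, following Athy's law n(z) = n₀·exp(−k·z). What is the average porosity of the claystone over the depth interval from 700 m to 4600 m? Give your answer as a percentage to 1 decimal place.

21.2%

Working in km (1 km = 1000 m; k in km⁻¹ = k in m⁻¹ × 1000):
⟨n⟩ = (1/(z₂−z₁)) ∫ n₀ e^(−kz) dz = n₀·(e^(−k·z₁) − e^(−k·z₂)) / (k·(z₂−z₁))
e^(−0.46×0.7) = 0.7247; e^(−0.46×4.6) = 0.1205
⟨n⟩ = 0.63 × (0.7247 − 0.1205) / (0.46 × 3.9) = 0.63 × 0.3368 = 0.2122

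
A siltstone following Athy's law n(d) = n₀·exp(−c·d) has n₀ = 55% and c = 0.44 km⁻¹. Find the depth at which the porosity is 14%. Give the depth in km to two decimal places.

Invert Athy's law: d = ln(n₀/n) / c
d = ln(0.55/0.14) / 0.44 = ln(3.929) / 0.44 = 1.3683 / 0.44 = 3.110 km

3.11 km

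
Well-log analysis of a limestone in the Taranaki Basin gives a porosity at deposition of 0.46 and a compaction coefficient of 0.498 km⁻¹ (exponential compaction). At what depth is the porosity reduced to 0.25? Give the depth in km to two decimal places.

Invert Athy's law: z = ln(phi₀/phi) / c
z = ln(0.46/0.25) / 0.498 = ln(1.84) / 0.498 = 0.6098 / 0.498 = 1.224 km

1.22 km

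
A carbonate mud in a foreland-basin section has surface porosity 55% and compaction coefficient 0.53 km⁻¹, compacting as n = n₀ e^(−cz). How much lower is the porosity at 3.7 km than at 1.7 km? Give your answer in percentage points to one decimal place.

n(1.7) = 0.55·e^(−0.53×1.7) = 0.2234
n(3.7) = 0.55·e^(−0.53×3.7) = 0.0774
Δn = 0.2234 − 0.0774 = 0.1460

14.6 percentage points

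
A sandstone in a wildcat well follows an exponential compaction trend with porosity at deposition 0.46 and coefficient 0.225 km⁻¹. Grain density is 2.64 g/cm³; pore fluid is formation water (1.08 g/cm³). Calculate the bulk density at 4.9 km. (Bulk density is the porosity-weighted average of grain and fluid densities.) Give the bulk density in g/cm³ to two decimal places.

Porosity at depth: φ = 0.46·exp(−0.225×4.9) = 0.46×0.3320 = 0.1527
Bulk density: ρ_b = (1−φ)ρ_g + φ·ρ_f = 0.8473×2.64 + 0.1527×1.08
       = 2.237 + 0.165 = 2.402 g/cm³

2.40 g/cm³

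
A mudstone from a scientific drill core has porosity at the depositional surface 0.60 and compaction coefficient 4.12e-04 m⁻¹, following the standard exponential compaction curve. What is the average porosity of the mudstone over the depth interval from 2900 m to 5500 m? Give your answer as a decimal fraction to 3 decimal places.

0.111

Working in km (1 km = 1000 m; β in km⁻¹ = β in m⁻¹ × 1000):
⟨n⟩ = (1/(Z₂−Z₁)) ∫ n₀ e^(−βZ) dZ = n₀·(e^(−β·Z₁) − e^(−β·Z₂)) / (β·(Z₂−Z₁))
e^(−0.412×2.9) = 0.3028; e^(−0.412×5.5) = 0.1037
⟨n⟩ = 0.6 × (0.3028 − 0.1037) / (0.412 × 2.6) = 0.6 × 0.1858 = 0.1115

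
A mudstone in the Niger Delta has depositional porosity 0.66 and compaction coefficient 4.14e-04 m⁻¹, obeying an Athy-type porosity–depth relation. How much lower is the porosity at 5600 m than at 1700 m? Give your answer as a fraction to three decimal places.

0.262

Working in km (1 km = 1000 m; c in km⁻¹ = c in m⁻¹ × 1000):
phi(1.7) = 0.66·e^(−0.414×1.7) = 0.3265
phi(5.6) = 0.66·e^(−0.414×5.6) = 0.0650
Δphi = 0.3265 − 0.0650 = 0.2615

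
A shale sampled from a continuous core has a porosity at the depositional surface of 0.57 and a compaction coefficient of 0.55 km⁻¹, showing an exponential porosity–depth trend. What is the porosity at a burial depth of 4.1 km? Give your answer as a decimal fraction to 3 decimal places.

phi = phi₀·exp(−β·d) = 0.57 × exp(−0.55 × 4.1) = 0.57 × exp(−2.255)
  = 0.57 × 0.1049 = 0.0598

0.060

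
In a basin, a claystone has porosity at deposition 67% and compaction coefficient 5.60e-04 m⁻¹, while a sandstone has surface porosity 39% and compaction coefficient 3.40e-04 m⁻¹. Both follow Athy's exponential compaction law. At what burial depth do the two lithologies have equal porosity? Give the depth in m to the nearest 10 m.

2460 m

Working in km (1 km = 1000 m; β in km⁻¹ = β in m⁻¹ × 1000):
Set φ₀ₐ e^(−βₐd) = φ₀ᵦ e^(−βᵦd) ⇒ ln(φ₀ₐ/φ₀ᵦ) = (βₐ − βᵦ)·d
d = ln(0.67/0.39) / (0.56 − 0.34) = 0.5411 / 0.22 = 2.460 km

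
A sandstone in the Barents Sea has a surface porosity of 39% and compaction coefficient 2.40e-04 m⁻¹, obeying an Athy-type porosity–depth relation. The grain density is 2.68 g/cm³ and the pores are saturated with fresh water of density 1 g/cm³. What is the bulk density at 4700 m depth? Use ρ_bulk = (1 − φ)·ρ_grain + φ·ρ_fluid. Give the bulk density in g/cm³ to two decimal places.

Working in km (1 km = 1000 m; β in km⁻¹ = β in m⁻¹ × 1000):
Porosity at depth: φ = 0.39·exp(−0.24×4.7) = 0.39×0.3237 = 0.1262
Bulk density: ρ_b = (1−φ)ρ_g + φ·ρ_f = 0.8738×2.68 + 0.1262×1
       = 2.342 + 0.126 = 2.468 g/cm³

2.47 g/cm³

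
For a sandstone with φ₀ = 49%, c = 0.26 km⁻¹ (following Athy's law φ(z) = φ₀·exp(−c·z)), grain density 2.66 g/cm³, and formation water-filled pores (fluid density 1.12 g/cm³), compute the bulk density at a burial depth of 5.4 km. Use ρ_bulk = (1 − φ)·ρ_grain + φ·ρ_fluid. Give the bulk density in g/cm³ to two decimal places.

Porosity at depth: φ = 0.49·exp(−0.26×5.4) = 0.49×0.2456 = 0.1204
Bulk density: ρ_b = (1−φ)ρ_g + φ·ρ_f = 0.8796×2.66 + 0.1204×1.12
       = 2.340 + 0.135 = 2.475 g/cm³

2.47 g/cm³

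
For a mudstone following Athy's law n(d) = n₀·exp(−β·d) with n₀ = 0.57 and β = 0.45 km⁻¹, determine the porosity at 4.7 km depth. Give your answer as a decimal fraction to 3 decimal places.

n = n₀·exp(−β·d) = 0.57 × exp(−0.45 × 4.7) = 0.57 × exp(−2.115)
  = 0.57 × 0.1206 = 0.0688

0.069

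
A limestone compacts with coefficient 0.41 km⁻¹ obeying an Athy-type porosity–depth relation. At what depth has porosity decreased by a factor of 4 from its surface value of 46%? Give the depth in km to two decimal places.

φ/φ₀ = 1/4 ⇒ exp(−β·z) = 1/4 ⇒ z = ln(4) / β
z = 1.3863 / 0.41 = 3.381 km

3.38 km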